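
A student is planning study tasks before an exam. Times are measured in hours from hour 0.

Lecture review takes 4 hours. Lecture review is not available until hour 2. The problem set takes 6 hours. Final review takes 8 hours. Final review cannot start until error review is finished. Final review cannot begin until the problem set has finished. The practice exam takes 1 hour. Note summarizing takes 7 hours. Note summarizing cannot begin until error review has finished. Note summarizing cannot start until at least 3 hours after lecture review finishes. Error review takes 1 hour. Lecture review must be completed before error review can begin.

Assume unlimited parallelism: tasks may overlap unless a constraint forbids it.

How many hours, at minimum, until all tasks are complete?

The practice exam has no prerequisites, so it starts at hour 0 and finishes at hour 1.
Nothing blocks the problem set, so it runs from hour 0 to hour 6.
After its own release at hour 2, lecture review can start at hour 2 and finishes at hour 6.
Error review cannot begin until lecture review (finishes hour 6). It runs from hour 6 to 6 + 1 = hour 7.
Final review has to wait for error review (finishes hour 7); the problem set (finishes hour 6). The latest of these is hour 7, so final review runs hour 7 to 7 + 8 = hour 15.
For note summarizing: error review (finishes hour 7); lecture review (finishes hour 6, plus 3-hour gap → hour 9). Taking the maximum gives a start of hour 9, and it finishes at 9 + 7 = hour 16.
All tasks are finished once the last one completes. Finish times: Lecture review at 6, The problem set at 6, The practice exam at 1, Error review at 7, Note summarizing at 16, Final review at 15. The latest is hour 16.

16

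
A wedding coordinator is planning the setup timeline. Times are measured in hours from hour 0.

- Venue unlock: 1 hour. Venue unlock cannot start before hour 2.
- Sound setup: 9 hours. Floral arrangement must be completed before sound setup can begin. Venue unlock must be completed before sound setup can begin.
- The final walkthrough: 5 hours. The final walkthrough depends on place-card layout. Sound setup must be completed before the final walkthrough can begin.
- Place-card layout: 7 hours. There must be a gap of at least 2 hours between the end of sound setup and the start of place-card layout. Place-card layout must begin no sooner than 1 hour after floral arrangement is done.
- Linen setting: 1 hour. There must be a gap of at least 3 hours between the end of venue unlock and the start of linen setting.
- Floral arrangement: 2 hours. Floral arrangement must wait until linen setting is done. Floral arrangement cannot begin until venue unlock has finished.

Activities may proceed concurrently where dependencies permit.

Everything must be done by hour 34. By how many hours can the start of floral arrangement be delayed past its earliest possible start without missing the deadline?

2

After its own release at hour 2, venue unlock can start at hour 2 and finishes at hour 3.
Linen setting waits on venue unlock (finishes hour 3, plus 3-hour gap → hour 6), so it starts at hour 6 and finishes at 6 + 1 = hour 7.
Floral arrangement has to wait for linen setting (finishes hour 7); venue unlock (finishes hour 3). The latest of these is hour 7, so floral arrangement runs hour 7 to 7 + 2 = hour 9.

Working backward from the deadline:
To finish by hour 34, the final walkthrough (duration 5) must start no later than hour 29.
Place-card layout must finish before the final walkthrough (must start by hour 29). With a 7-hour duration, place-card layout must start by 29 − 7 = hour 22.
Sound setup feeds place-card layout (must start by hour 22, minus 2-hour gap → hour 20); the final walkthrough (must start by hour 29). Taking the minimum, sound setup must finish by hour 20 and start by 20 − 9 = hour 11.
Floral arrangement must finish in time for sound setup (must start by hour 11); place-card layout (must start by hour 22, minus 1-hour gap → hour 21). The tightest is hour 11, so floral arrangement must start by 11 − 2 = hour 9.
So floral arrangement can start as early as hour 7 and as late as hour 9, giving 9 − 7 = 2 hours of slack.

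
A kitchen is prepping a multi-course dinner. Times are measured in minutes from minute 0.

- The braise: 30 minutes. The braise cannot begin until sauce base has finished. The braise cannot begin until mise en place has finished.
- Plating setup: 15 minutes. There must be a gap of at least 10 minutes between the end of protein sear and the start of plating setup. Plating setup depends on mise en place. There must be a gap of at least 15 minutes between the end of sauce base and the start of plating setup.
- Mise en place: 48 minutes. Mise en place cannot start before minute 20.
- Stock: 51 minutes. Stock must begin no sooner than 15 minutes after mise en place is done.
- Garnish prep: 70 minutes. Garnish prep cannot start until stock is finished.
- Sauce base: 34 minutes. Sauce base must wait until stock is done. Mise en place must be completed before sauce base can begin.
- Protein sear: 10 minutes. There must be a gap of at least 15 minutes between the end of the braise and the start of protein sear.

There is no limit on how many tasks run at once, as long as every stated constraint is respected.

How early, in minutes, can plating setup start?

Mise en place waits on its own release at minute 20, so it starts at minute 20 and finishes at 20 + 48 = minute 68.
After mise en place (finishes minute 68, plus 15-minute gap → minute 83), stock can start at minute 83 and finishes at minute 134.
Sauce base has to wait for stock (finishes minute 134); mise en place (finishes minute 68). The latest of these is minute 134, so sauce base runs minute 134 to 134 + 34 = minute 168.
The braise cannot start until sauce base (finishes minute 168); mise en place (finishes minute 68). The controlling bound is minute 168, so the braise finishes at 168 + 30 = minute 198.
After the braise (finishes minute 198, plus 15-minute gap → minute 213), protein sear can start at minute 213 and finishes at minute 223.
Plating setup waits on protein sear (finishes minute 223, plus 10-minute gap → minute 233); mise en place (finishes minute 68); sauce base (finishes minute 168, plus 15-minute gap → minute 183). The latest of these is minute 233, which is the earliest plating setup can start.

233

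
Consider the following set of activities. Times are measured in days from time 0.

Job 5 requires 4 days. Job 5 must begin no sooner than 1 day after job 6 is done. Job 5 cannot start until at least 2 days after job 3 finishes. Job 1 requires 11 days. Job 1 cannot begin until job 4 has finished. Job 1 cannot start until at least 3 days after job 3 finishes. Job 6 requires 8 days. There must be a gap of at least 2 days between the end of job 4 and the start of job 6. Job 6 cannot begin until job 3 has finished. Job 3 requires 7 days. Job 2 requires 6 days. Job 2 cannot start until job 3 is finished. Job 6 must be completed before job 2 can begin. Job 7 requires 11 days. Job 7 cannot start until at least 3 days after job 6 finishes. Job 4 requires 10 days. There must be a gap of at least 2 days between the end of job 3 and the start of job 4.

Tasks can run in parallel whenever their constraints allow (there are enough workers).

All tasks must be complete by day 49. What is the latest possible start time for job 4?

15

Job 1 must finish by day 49; it takes 11 days, so it must start by 49 − 11 = day 38.
Job 2 has no dependents, so it just needs to finish by day 49. Starting by 49 − 6 = day 43 achieves that.
Job 5 must finish by day 49; it takes 4 days, so it must start by 49 − 4 = day 45.
Job 7 must finish by day 49; it takes 11 days, so it must start by 49 − 11 = day 38.
For job 6: job 2 (must start by day 43); job 5 (must start by day 45, minus 1-day gap → day 44); job 7 (must start by day 38, minus 3-day gap → day 35). The most restrictive is day 35; with an 8-day duration, job 6 must start by day 27.
Job 4 has several dependents: job 1 (must start by day 38); job 6 (must start by day 27, minus 2-day gap → day 25). The earliest of those limits is day 25, so job 4 must start by 25 − 10 = day 15.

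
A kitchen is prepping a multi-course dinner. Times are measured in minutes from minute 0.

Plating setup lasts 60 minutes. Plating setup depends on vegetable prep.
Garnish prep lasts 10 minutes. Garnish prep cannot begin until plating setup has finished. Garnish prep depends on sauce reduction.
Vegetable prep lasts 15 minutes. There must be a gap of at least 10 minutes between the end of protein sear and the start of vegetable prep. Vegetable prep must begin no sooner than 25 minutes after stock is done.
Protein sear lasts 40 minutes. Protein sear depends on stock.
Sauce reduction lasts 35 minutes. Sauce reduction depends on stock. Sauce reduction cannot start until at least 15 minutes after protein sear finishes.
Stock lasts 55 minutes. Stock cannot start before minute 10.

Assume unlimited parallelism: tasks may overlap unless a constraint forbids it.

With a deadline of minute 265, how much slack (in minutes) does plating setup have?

After its own release at minute 10, stock can start at minute 10 and finishes at minute 65.
After stock (finishes minute 65), protein sear can start at minute 65 and finishes at minute 105.
Vegetable prep cannot start until protein sear (finishes minute 105, plus 10-minute gap → minute 115); stock (finishes minute 65, plus 25-minute gap → minute 90). The controlling bound is minute 115, so vegetable prep finishes at 115 + 15 = minute 130.
After vegetable prep (finishes minute 130), plating setup can start at minute 130 and finishes at minute 190.

Working backward from the deadline:
Garnish prep must finish by minute 265; it takes 10 minutes, so it must start by 265 − 10 = minute 255.
Plating setup has to be done before garnish prep (must start by minute 255). That means finishing by minute 255, i.e. starting by 255 − 60 = minute 195.
So plating setup can start as early as minute 130 and as late as minute 195, giving 195 − 130 = 65 minutes of slack.

65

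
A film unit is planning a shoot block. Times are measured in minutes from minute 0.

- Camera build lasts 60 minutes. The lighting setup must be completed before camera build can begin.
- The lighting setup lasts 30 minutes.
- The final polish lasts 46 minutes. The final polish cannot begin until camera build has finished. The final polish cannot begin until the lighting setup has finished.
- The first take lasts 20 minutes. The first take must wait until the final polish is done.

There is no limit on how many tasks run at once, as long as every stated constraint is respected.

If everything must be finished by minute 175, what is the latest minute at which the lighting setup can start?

19

Nothing follows the first take; the deadline of minute 175 is its only limit. It must start by 175 − 20 = minute 155.
The final polish must finish before the first take (must start by minute 155). With a 46-minute duration, the final polish must start by 155 − 46 = minute 109.
Camera build feeds into the final polish (must start by minute 109); so camera build must finish by minute 109 and therefore start by minute 49.
The lighting setup feeds camera build (must start by minute 49); the final polish (must start by minute 109). Taking the minimum, the lighting setup must finish by minute 49 and start by 49 − 30 = minute 19.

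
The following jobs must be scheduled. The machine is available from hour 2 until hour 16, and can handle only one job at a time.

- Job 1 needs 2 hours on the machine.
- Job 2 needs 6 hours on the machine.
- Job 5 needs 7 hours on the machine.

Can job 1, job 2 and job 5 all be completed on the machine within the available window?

No

The machine window is 16 − 2 = 14 hours.
Running back to back, the jobs need 2 + 6 + 7 = 15 hours on the machine.
Since 15 > 14, they cannot all fit.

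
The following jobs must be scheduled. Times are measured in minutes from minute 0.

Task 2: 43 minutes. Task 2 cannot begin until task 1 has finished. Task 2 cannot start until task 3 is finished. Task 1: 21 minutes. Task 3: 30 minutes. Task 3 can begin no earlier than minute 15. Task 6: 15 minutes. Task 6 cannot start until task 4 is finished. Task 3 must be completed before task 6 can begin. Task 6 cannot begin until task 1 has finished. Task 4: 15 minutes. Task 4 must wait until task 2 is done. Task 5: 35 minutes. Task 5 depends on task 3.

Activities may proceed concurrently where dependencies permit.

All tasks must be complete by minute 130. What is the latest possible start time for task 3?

Task 6 has no dependents, so it just needs to finish by minute 130. Starting by 130 − 15 = minute 115 achieves that.
Task 4 feeds into task 6 (must start by minute 115); so task 4 must finish by minute 115 and therefore start by minute 100.
Task 2 has to be done before task 4 (must start by minute 100). That means finishing by minute 100, i.e. starting by 100 − 43 = minute 57.
Task 5 has no dependents, so it just needs to finish by minute 130. Starting by 130 − 35 = minute 95 achieves that.
For task 3: task 2 (must start by minute 57); task 5 (must start by minute 95); task 6 (must start by minute 115). The most restrictive is minute 57; with a 30-minute duration, task 3 must start by minute 27.

27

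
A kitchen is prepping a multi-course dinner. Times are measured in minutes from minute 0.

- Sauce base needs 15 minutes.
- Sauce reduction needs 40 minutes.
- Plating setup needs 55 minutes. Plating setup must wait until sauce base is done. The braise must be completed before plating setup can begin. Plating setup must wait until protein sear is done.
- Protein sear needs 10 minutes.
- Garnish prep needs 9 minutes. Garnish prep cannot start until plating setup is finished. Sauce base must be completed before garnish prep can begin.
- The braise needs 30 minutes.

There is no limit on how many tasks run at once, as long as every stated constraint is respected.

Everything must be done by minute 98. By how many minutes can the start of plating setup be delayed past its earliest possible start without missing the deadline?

Protein sear can start immediately at minute 0; it finishes at minute 10.
The braise can start immediately at minute 0; it finishes at minute 30.
Sauce base has no prerequisites, so it starts at minute 0 and finishes at minute 15.
Plating setup has to wait for sauce base (finishes minute 15); the braise (finishes minute 30); protein sear (finishes minute 10). The latest of these is minute 30, so plating setup runs minute 30 to 30 + 55 = minute 85.

Working backward from the deadline:
To finish by minute 98, garnish prep (duration 9) must start no later than minute 89.
Plating setup has to be done before garnish prep (must start by minute 89). That means finishing by minute 89, i.e. starting by 89 − 55 = minute 34.
So plating setup can start as early as minute 30 and as late as minute 34, giving 34 − 30 = 4 minutes of slack.

4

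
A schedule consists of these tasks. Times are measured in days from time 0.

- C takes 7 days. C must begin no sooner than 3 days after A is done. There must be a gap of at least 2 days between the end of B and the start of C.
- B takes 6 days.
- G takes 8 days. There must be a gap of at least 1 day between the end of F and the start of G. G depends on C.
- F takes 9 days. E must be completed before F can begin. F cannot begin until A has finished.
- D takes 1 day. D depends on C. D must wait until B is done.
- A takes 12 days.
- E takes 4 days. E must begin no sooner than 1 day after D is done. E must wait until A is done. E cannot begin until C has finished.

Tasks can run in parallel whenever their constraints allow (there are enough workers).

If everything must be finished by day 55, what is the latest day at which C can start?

24

Nothing follows G; the deadline of day 55 is its only limit. It must start by 55 − 8 = day 47.
Since G (must start by day 47, minus 1-day gap → day 46) depends on it, F must finish by day 46. Backing off its 9-day duration gives a latest start of day 37.
E feeds into F (must start by day 37); so E must finish by day 37 and therefore start by day 33.
D must finish before E (must start by day 33, minus 1-day gap → day 32). With a 1-day duration, D must start by 32 − 1 = day 31.
C has several dependents: D (must start by day 31); E (must start by day 33); G (must start by day 47). The earliest of those limits is day 31, so C must start by 31 − 7 = day 24.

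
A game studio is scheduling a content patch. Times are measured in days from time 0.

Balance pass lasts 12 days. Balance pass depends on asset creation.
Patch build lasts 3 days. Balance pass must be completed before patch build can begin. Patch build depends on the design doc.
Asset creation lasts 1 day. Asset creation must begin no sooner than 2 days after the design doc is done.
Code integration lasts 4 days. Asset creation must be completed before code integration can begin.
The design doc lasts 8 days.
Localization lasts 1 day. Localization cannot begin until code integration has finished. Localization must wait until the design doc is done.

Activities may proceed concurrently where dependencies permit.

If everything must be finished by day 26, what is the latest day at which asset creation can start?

To finish by day 26, localization (duration 1) must start no later than day 25.
Code integration has to be done before localization (must start by day 25). That means finishing by day 25, i.e. starting by 25 − 4 = day 21.
Patch build must finish by day 26; it takes 3 days, so it must start by 26 − 3 = day 23.
Balance pass has to be done before patch build (must start by day 23). That means finishing by day 23, i.e. starting by 23 − 12 = day 11.
Asset creation must finish in time for code integration (must start by day 21); balance pass (must start by day 11). The tightest is day 11, so asset creation must start by 11 − 1 = day 10.

10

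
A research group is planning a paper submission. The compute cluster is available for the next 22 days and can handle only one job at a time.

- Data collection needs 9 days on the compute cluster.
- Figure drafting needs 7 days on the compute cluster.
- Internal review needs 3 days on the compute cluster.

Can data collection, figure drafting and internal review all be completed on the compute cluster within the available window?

Running back to back, the jobs need 9 + 7 + 3 = 19 days on the compute cluster.
Since 19 ≤ 22, they fit within the window.

Yes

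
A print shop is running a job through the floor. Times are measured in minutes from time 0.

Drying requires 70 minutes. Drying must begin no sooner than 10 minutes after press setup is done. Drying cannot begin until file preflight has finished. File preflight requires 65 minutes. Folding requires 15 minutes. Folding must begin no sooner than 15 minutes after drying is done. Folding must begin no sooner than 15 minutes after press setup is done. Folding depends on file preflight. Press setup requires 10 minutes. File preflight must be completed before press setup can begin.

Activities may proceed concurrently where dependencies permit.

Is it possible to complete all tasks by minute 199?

File preflight has no prerequisites, so it starts at minute 0 and finishes at minute 65.
Press setup cannot begin until file preflight (finishes minute 65). It runs from minute 65 to 65 + 10 = minute 75.
For drying: press setup (finishes minute 75, plus 10-minute gap → minute 85); file preflight (finishes minute 65). Taking the maximum gives a start of minute 85, and it finishes at 85 + 70 = minute 155.
Folding needs all of drying (finishes minute 155, plus 15-minute gap → minute 170); press setup (finishes minute 75, plus 15-minute gap → minute 90); file preflight (finishes minute 65). That puts its earliest start at minute 170; it finishes at 170 + 15 = minute 185.
Every task is finished by minute 185, which is no later than the deadline of 199, so the schedule is feasible.

Yes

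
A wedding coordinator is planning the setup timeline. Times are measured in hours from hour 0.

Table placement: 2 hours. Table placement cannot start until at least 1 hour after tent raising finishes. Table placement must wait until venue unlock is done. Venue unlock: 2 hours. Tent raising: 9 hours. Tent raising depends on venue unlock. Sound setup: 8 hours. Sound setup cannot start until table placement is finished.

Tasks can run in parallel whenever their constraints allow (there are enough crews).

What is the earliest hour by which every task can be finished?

Venue unlock has no prerequisites, so it starts at hour 0 and finishes at hour 2.
Tent raising cannot begin until venue unlock (finishes hour 2). It runs from hour 2 to 2 + 9 = hour 11.
Table placement needs all of tent raising (finishes hour 11, plus 1-hour gap → hour 12); venue unlock (finishes hour 2). That puts its earliest start at hour 12; it finishes at 12 + 2 = hour 14.
Sound setup waits on table placement (finishes hour 14), so it starts at hour 14 and finishes at 14 + 8 = hour 22.
All tasks are finished once the last one completes. Finish times: Venue unlock at 2, Tent raising at 11, Table placement at 14, Sound setup at 22. The latest is hour 22.

22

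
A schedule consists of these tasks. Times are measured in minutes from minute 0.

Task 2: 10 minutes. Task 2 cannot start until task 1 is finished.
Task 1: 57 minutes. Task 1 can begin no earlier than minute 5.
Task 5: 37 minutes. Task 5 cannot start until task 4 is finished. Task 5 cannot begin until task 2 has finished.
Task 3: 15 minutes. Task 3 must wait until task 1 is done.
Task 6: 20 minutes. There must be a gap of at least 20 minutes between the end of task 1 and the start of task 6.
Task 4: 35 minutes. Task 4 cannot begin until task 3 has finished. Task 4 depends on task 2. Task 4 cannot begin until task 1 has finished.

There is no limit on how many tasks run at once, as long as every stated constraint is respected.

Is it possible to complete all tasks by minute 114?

Task 1 waits on its own release at minute 5, so it starts at minute 5 and finishes at 5 + 57 = minute 62.
Task 6 cannot begin until task 1 (finishes minute 62, plus 20-minute gap → minute 82). It runs from minute 82 to 82 + 20 = minute 102.
Task 3 cannot begin until task 1 (finishes minute 62). It runs from minute 62 to 62 + 15 = minute 77.
Task 2 waits on task 1 (finishes minute 62), so it starts at minute 62 and finishes at 62 + 10 = minute 72.
Task 4 has to wait for task 3 (finishes minute 77); task 2 (finishes minute 72); task 1 (finishes minute 62). The latest of these is minute 77, so task 4 runs minute 77 to 77 + 35 = minute 112.
Task 5 has to wait for task 4 (finishes minute 112); task 2 (finishes minute 72). The latest of these is minute 112, so task 5 runs minute 112 to 112 + 37 = minute 149.
The earliest everything can be done is minute 149, which is after the deadline of 114, so it is not possible.

No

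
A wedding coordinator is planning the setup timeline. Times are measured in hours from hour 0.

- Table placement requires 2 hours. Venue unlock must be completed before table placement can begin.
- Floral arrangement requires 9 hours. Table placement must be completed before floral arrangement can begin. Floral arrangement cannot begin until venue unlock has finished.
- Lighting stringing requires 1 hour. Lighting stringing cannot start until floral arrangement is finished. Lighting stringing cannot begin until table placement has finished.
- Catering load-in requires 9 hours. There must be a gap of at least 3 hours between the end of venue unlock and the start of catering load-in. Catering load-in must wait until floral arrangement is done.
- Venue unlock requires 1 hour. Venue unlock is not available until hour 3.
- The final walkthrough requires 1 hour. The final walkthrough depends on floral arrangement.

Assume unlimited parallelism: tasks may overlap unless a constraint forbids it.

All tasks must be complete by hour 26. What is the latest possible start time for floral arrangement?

To finish by hour 26, lighting stringing (duration 1) must start no later than hour 25.
Catering load-in must finish by hour 26; it takes 9 hours, so it must start by 26 − 9 = hour 17.
To finish by hour 26, the final walkthrough (duration 1) must start no later than hour 25.
Floral arrangement has several dependents: lighting stringing (must start by hour 25); catering load-in (must start by hour 17); the final walkthrough (must start by hour 25). The earliest of those limits is hour 17, so floral arrangement must start by 17 − 9 = hour 8.

8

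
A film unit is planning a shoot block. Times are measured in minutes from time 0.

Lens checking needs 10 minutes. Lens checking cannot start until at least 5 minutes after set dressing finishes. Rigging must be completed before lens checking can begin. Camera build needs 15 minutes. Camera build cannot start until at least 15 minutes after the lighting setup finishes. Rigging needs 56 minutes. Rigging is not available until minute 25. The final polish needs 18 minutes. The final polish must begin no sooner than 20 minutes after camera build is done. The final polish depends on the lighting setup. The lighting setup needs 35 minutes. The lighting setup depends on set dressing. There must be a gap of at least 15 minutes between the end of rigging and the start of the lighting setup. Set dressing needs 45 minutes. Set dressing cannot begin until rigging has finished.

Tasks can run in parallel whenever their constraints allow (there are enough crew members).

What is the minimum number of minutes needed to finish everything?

229

Rigging cannot begin until its own release at minute 25. It runs from minute 25 to 25 + 56 = minute 81.
Set dressing waits on rigging (finishes minute 81), so it starts at minute 81 and finishes at 81 + 45 = minute 126.
For lens checking: set dressing (finishes minute 126, plus 5-minute gap → minute 131); rigging (finishes minute 81). Taking the maximum gives a start of minute 131, and it finishes at 131 + 10 = minute 141.
For the lighting setup: set dressing (finishes minute 126); rigging (finishes minute 81, plus 15-minute gap → minute 96). Taking the maximum gives a start of minute 126, and it finishes at 126 + 35 = minute 161.
After the lighting setup (finishes minute 161, plus 15-minute gap → minute 176), camera build can start at minute 176 and finishes at minute 191.
The final polish needs all of camera build (finishes minute 191, plus 20-minute gap → minute 211); the lighting setup (finishes minute 161). That puts its earliest start at minute 211; it finishes at 211 + 18 = minute 229.
All tasks are finished once the last one completes. Finish times: Rigging at 81, Set dressing at 126, The lighting setup at 161, Camera build at 191, Lens checking at 141, The final polish at 229. The latest is minute 229.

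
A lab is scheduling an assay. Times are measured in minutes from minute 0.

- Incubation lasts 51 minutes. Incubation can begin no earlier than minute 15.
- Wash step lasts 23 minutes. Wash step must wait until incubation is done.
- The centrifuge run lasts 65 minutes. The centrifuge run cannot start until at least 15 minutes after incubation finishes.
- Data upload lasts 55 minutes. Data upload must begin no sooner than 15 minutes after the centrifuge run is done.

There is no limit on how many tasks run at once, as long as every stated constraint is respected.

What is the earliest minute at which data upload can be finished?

After its own release at minute 15, incubation can start at minute 15 and finishes at minute 66.
After incubation (finishes minute 66, plus 15-minute gap → minute 81), the centrifuge run can start at minute 81 and finishes at minute 146.
Data upload waits on the centrifuge run (finishes minute 146, plus 15-minute gap → minute 161), so it starts at minute 161 and finishes at 161 + 55 = minute 216.

216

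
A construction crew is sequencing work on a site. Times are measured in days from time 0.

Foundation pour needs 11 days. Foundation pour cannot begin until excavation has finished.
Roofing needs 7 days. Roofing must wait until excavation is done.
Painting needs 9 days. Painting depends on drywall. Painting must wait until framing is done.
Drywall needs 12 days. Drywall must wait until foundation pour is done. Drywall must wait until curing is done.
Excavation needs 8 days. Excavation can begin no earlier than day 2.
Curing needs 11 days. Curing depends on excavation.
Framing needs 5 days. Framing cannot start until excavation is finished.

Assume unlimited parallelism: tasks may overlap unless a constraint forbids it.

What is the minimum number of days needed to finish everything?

After its own release at day 2, excavation can start at day 2 and finishes at day 10.
After excavation (finishes day 10), roofing can start at day 10 and finishes at day 17.
After excavation (finishes day 10), framing can start at day 10 and finishes at day 15.
After excavation (finishes day 10), curing can start at day 10 and finishes at day 21.
Foundation pour cannot begin until excavation (finishes day 10). It runs from day 10 to 10 + 11 = day 21.
Drywall has to wait for foundation pour (finishes day 21); curing (finishes day 21). The latest of these is day 21, so drywall runs day 21 to 21 + 12 = day 33.
For painting: drywall (finishes day 33); framing (finishes day 15). Taking the maximum gives a start of day 33, and it finishes at 33 + 9 = day 42.
All tasks are finished once the last one completes. Finish times: Excavation at 10, Foundation pour at 21, Curing at 21, Framing at 15, Roofing at 17, Drywall at 33, Painting at 42. The latest is day 42.

42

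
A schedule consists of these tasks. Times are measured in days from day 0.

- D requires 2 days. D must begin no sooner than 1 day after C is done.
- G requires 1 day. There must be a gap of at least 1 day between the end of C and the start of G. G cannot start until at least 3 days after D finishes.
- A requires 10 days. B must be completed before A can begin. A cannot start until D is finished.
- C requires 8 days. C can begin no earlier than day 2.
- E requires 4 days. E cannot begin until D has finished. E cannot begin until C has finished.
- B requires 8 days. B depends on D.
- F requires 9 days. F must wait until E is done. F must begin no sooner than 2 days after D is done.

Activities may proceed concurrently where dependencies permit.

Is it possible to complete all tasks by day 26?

C waits on its own release at day 2, so it starts at day 2 and finishes at 2 + 8 = day 10.
D cannot begin until C (finishes day 10, plus 1-day gap → day 11). It runs from day 11 to 11 + 2 = day 13.
G has to wait for C (finishes day 10, plus 1-day gap → day 11); D (finishes day 13, plus 3-day gap → day 16). The latest of these is day 16, so G runs day 16 to 16 + 1 = day 17.
E cannot start until D (finishes day 13); C (finishes day 10). The controlling bound is day 13, so E finishes at 13 + 4 = day 17.
For F: E (finishes day 17); D (finishes day 13, plus 2-day gap → day 15). Taking the maximum gives a start of day 17, and it finishes at 17 + 9 = day 26.
After D (finishes day 13), B can start at day 13 and finishes at day 21.
For A: B (finishes day 21); D (finishes day 13). Taking the maximum gives a start of day 21, and it finishes at 21 + 10 = day 31.
The earliest everything can be done is day 31, which is after the deadline of 26, so it is not possible.

No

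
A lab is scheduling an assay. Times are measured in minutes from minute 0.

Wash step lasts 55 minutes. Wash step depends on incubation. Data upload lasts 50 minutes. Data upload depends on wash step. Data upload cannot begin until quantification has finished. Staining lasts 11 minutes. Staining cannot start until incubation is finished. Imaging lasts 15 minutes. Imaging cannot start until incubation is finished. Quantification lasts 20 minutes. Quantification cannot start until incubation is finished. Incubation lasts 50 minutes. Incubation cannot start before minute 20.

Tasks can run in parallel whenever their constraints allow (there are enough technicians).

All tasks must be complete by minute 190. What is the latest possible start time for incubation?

Data upload has no dependents, so it just needs to finish by minute 190. Starting by 190 − 50 = minute 140 achieves that.
Wash step has to be done before data upload (must start by minute 140). That means finishing by minute 140, i.e. starting by 140 − 55 = minute 85.
To finish by minute 190, staining (duration 11) must start no later than minute 179.
Imaging has no dependents, so it just needs to finish by minute 190. Starting by 190 − 15 = minute 175 achieves that.
Since data upload (must start by minute 140) depends on it, quantification must finish by minute 140. Backing off its 20-minute duration gives a latest start of minute 120.
Incubation has several dependents: wash step (must start by minute 85); staining (must start by minute 179); imaging (must start by minute 175); quantification (must start by minute 120). The earliest of those limits is minute 85, so incubation must start by 85 − 50 = minute 35.

35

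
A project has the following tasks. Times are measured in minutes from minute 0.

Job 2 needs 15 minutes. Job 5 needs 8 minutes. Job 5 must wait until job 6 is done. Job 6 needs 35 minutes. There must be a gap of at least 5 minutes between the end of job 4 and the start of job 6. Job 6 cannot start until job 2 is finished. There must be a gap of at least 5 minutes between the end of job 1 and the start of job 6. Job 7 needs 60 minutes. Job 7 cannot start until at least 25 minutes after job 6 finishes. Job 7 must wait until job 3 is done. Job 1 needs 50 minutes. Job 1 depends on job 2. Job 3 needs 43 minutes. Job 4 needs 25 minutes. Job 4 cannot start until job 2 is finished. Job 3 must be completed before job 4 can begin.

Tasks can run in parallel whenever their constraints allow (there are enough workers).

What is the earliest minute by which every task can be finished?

Nothing blocks job 3, so it runs from minute 0 to minute 43.
Job 2 can start immediately at minute 0; it finishes at minute 15.
Job 4 cannot start until job 2 (finishes minute 15); job 3 (finishes minute 43). The controlling bound is minute 43, so job 4 finishes at 43 + 25 = minute 68.
Job 1 waits on job 2 (finishes minute 15), so it starts at minute 15 and finishes at 15 + 50 = minute 65.
Job 6 needs all of job 4 (finishes minute 68, plus 5-minute gap → minute 73); job 2 (finishes minute 15); job 1 (finishes minute 65, plus 5-minute gap → minute 70). That puts its earliest start at minute 73; it finishes at 73 + 35 = minute 108.
Job 7 cannot start until job 6 (finishes minute 108, plus 25-minute gap → minute 133); job 3 (finishes minute 43). The controlling bound is minute 133, so job 7 finishes at 133 + 60 = minute 193.
Job 5 waits on job 6 (finishes minute 108), so it starts at minute 108 and finishes at 108 + 8 = minute 116.
All tasks are finished once the last one completes. Finish times: Job 1 at 65, Job 2 at 15, Job 3 at 43, Job 4 at 68, Job 5 at 116, Job 6 at 108, Job 7 at 193. The latest is minute 193.

193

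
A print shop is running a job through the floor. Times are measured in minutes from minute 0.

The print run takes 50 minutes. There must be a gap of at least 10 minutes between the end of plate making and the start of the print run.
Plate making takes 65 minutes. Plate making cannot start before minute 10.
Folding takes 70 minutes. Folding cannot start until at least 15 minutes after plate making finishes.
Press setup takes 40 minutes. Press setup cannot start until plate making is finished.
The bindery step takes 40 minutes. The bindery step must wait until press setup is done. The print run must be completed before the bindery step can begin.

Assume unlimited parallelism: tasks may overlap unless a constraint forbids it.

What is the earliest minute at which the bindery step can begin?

135

Plate making cannot begin until its own release at minute 10. It runs from minute 10 to 10 + 65 = minute 75.
After plate making (finishes minute 75, plus 10-minute gap → minute 85), the print run can start at minute 85 and finishes at minute 135.
After plate making (finishes minute 75), press setup can start at minute 75 and finishes at minute 115.
The bindery step waits on press setup (finishes minute 115); the print run (finishes minute 135). The latest of these is minute 135, which is the earliest the bindery step can start.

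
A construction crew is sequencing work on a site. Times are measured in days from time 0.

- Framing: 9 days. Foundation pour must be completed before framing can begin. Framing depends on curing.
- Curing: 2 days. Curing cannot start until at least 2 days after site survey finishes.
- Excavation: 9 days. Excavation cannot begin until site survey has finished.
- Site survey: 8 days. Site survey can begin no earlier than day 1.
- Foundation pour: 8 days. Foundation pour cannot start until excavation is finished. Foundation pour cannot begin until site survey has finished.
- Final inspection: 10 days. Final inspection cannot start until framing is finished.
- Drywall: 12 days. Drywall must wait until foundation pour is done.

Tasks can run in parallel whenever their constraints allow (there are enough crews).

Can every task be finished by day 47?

Site survey waits on its own release at day 1, so it starts at day 1 and finishes at 1 + 8 = day 9.
After site survey (finishes day 9, plus 2-day gap → day 11), curing can start at day 11 and finishes at day 13.
Excavation cannot begin until site survey (finishes day 9). It runs from day 9 to 9 + 9 = day 18.
Foundation pour cannot start until excavation (finishes day 18); site survey (finishes day 9). The controlling bound is day 18, so foundation pour finishes at 18 + 8 = day 26.
Drywall waits on foundation pour (finishes day 26), so it starts at day 26 and finishes at 26 + 12 = day 38.
Framing has to wait for foundation pour (finishes day 26); curing (finishes day 13). The latest of these is day 26, so framing runs day 26 to 26 + 9 = day 35.
Final inspection cannot begin until framing (finishes day 35). It runs from day 35 to 35 + 10 = day 45.
Every task is finished by day 45, which is no later than the deadline of 47, so the schedule is feasible.

Yes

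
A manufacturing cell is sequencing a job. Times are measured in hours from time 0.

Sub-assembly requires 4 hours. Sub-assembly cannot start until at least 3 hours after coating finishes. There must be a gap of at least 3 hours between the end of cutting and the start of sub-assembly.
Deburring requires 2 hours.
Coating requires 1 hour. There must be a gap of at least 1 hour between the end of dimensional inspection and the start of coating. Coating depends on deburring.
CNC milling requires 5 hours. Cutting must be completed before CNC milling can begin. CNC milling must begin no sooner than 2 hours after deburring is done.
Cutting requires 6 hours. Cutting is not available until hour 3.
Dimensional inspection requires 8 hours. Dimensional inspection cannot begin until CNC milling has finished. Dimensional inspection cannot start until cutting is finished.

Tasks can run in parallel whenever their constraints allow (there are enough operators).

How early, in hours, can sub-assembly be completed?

Deburring can start immediately at hour 0; it finishes at hour 2.
Cutting waits on its own release at hour 3, so it starts at hour 3 and finishes at 3 + 6 = hour 9.
CNC milling needs all of cutting (finishes hour 9); deburring (finishes hour 2, plus 2-hour gap → hour 4). That puts its earliest start at hour 9; it finishes at 9 + 5 = hour 14.
Dimensional inspection has to wait for CNC milling (finishes hour 14); cutting (finishes hour 9). The latest of these is hour 14, so dimensional inspection runs hour 14 to 14 + 8 = hour 22.
Coating cannot start until dimensional inspection (finishes hour 22, plus 1-hour gap → hour 23); deburring (finishes hour 2). The controlling bound is hour 23, so coating finishes at 23 + 1 = hour 24.
Sub-assembly needs all of coating (finishes hour 24, plus 3-hour gap → hour 27); cutting (finishes hour 9, plus 3-hour gap → hour 12). That puts its earliest start at hour 27; it finishes at 27 + 4 = hour 31.

31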